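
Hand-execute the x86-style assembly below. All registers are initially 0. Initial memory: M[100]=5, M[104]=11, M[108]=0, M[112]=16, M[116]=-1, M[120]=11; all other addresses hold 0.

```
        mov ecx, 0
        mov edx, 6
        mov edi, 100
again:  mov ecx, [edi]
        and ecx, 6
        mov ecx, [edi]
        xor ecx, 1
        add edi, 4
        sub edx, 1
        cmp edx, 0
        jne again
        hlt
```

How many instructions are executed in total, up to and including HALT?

after mov ecx, 0: ecx=0
after mov edx, 6: edx=6
after mov edi, 100: edi=100
after mov ecx, [edi]: ecx=M[100]=5
after and ecx, 6: ecx=5&6=4
after mov ecx, [edi]: ecx=M[100]=5
after xor ecx, 1: ecx=5^1=4
after add edi, 4: edi=100+4=104
after sub edx, 1: edx=6-1=5
cmp edx, 0  (cmp 5,0)
jne again: taken
after mov ecx, [edi]: ecx=M[104]=11
after and ecx, 6: ecx=11&6=2
after mov ecx, [edi]: ecx=M[104]=11
after xor ecx, 1: ecx=11^1=10
after add edi, 4: edi=104+4=108
after sub edx, 1: edx=5-1=4
cmp edx, 0  (cmp 4,0)
jne again: taken
after mov ecx, [edi]: ecx=M[108]=0
after and ecx, 6: ecx=0&6=0
after mov ecx, [edi]: ecx=M[108]=0
after xor ecx, 1: ecx=0^1=1
after add edi, 4: edi=108+4=112
after sub edx, 1: edx=4-1=3
cmp edx, 0  (cmp 3,0)
jne again: taken
after mov ecx, [edi]: ecx=M[112]=16
after and ecx, 6: ecx=16&6=0
after mov ecx, [edi]: ecx=M[112]=16
after xor ecx, 1: ecx=16^1=17
after add edi, 4: edi=112+4=116
after sub edx, 1: edx=3-1=2
cmp edx, 0  (cmp 2,0)
jne again: taken
after mov ecx, [edi]: ecx=M[116]=-1
after and ecx, 6: ecx=(-1)&6=6
after mov ecx, [edi]: ecx=M[116]=-1
after xor ecx, 1: ecx=(-1)^1=-2
after add edi, 4: edi=116+4=120
after sub edx, 1: edx=2-1=1
cmp edx, 0  (cmp 1,0)
jne again: taken
after mov ecx, [edi]: ecx=M[120]=11
after and ecx, 6: ecx=11&6=2
after mov ecx, [edi]: ecx=M[120]=11
after xor ecx, 1: ecx=11^1=10
after add edi, 4: edi=120+4=124
after sub edx, 1: edx=1-1=0
cmp edx, 0  (cmp 0,0)
jne again: not taken
halt.
Total executed instructions: 52.

52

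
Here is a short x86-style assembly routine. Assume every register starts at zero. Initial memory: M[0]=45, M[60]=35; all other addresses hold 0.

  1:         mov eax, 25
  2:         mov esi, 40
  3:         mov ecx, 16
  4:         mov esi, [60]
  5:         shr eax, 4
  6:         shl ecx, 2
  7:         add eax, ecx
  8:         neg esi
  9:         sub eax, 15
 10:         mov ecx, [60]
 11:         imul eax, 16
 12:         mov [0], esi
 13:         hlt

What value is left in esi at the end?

after mov eax, 25: eax=25
after mov esi, 40: esi=40
after mov ecx, 16: ecx=16
after mov esi, [60]: esi=M[60]=35
after shr eax, 4: eax=25>>4=1
after shl ecx, 2: ecx=16<<2=64
after add eax, ecx: eax=1+64=65
after neg esi: esi=-(35)=-35
after sub eax, 15: eax=65-15=50
after mov ecx, [60]: ecx=M[60]=35
after imul eax, 16: eax=50*16=800
mov [0], esi → M[0]=-35
halt.

-35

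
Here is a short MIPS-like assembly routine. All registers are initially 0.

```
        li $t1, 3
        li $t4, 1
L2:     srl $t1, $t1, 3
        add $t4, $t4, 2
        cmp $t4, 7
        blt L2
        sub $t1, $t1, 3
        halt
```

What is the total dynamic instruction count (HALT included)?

li $t1, 3 → $t1=3
li $t4, 1 → $t4=1
srl $t1, $t1, 3 → $t1=3>>3=0
add $t4, $t4, 2 → $t4=1+2=3
cmp $t4, 7  (cmp 3,7)
blt L2: taken
srl $t1, $t1, 3 → $t1=0>>3=0
add $t4, $t4, 2 → $t4=3+2=5
cmp $t4, 7  (cmp 5,7)
blt L2: taken
srl $t1, $t1, 3 → $t1=0>>3=0
add $t4, $t4, 2 → $t4=5+2=7
cmp $t4, 7  (cmp 7,7)
blt L2: not taken
sub $t1, $t1, 3 → $t1=0-3=-3
halt.
Total executed instructions: 16.

16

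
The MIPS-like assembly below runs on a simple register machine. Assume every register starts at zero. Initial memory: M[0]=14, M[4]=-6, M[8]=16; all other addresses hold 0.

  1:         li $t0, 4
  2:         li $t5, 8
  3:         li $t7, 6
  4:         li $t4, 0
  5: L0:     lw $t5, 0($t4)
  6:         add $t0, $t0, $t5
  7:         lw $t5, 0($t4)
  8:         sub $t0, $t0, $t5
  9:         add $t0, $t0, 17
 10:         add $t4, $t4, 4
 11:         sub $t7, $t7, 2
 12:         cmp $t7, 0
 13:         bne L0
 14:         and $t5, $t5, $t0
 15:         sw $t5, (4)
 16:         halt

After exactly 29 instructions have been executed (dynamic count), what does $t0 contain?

55

$t0=4
$t5=8
$t7=6
$t4=0
$t5=M[0]=14
$t0=4+14=18
$t5=M[0]=14
$t0=18-14=4
$t0=4+17=21
$t4=0+4=4
$t7=6-2=4
cmp $t7, 0  (cmp 4,0)
bne L0: taken
$t5=M[4]=-6
$t0=21+(-6)=15
$t5=M[4]=-6
$t0=15-(-6)=21
$t0=21+17=38
$t4=4+4=8
$t7=4-2=2
cmp $t7, 0  (cmp 2,0)
bne L0: taken
$t5=M[8]=16
$t0=38+16=54
$t5=M[8]=16
$t0=54-16=38
$t0=38+17=55
$t4=8+4=12
$t7=2-2=0
After step 29: $t0 = 55.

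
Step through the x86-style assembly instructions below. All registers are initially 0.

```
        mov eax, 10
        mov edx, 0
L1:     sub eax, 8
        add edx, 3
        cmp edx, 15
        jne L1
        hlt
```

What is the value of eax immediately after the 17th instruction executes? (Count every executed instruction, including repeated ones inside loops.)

-22

eax=10
edx=0
eax=10-8=2
edx=0+3=3
cmp edx, 15  (cmp 3,15)
jne L1: taken
eax=2-8=-6
edx=3+3=6
cmp edx, 15  (cmp 6,15)
jne L1: taken
eax=(-6)-8=-14
edx=6+3=9
cmp edx, 15  (cmp 9,15)
jne L1: taken
eax=(-14)-8=-22
edx=9+3=12
cmp edx, 15  (cmp 12,15)
After step 17: eax = -22.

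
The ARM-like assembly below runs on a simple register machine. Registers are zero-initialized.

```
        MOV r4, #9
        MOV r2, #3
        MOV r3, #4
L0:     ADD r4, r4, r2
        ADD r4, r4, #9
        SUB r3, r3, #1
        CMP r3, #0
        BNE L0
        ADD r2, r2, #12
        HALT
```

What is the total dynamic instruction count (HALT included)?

after MOV r4, #9: r4=9
after MOV r2, #3: r2=3
after MOV r3, #4: r3=4
after ADD r4, r4, r2: r4=9+3=12
after ADD r4, r4, #9: r4=12+9=21
after SUB r3, r3, #1: r3=4-1=3
CMP r3, #0  (cmp 3,0)
BNE L0: taken
after ADD r4, r4, r2: r4=21+3=24
after ADD r4, r4, #9: r4=24+9=33
after SUB r3, r3, #1: r3=3-1=2
CMP r3, #0  (cmp 2,0)
BNE L0: taken
after ADD r4, r4, r2: r4=33+3=36
after ADD r4, r4, #9: r4=36+9=45
after SUB r3, r3, #1: r3=2-1=1
CMP r3, #0  (cmp 1,0)
BNE L0: taken
after ADD r4, r4, r2: r4=45+3=48
after ADD r4, r4, #9: r4=48+9=57
after SUB r3, r3, #1: r3=1-1=0
CMP r3, #0  (cmp 0,0)
BNE L0: not taken
after ADD r2, r2, #12: r2=3+12=15
halt.
Total executed instructions: 25.

25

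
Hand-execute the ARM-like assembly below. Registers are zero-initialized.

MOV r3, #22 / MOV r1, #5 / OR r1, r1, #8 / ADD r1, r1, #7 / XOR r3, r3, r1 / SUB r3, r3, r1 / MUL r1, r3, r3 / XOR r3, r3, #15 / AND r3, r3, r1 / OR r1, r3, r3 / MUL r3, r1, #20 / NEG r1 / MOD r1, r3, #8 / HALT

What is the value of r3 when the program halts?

6400

after MOV r3, #22: r3=22
after MOV r1, #5: r1=5
after OR r1, r1, #8: r1=5|8=13
after ADD r1, r1, #7: r1=13+7=20
after XOR r3, r3, r1: r3=22^20=2
after SUB r3, r3, r1: r3=2-20=-18
after MUL r1, r3, r3: r1=(-18)*(-18)=324
after XOR r3, r3, #15: r3=(-18)^15=-31
after AND r3, r3, r1: r3=(-31)&324=320
after OR r1, r3, r3: r1=320|320=320
after MUL r3, r1, #20: r3=320*20=6400
after NEG r1: r1=-(320)=-320
after MOD r1, r3, #8: r1=6400%8=0
halt.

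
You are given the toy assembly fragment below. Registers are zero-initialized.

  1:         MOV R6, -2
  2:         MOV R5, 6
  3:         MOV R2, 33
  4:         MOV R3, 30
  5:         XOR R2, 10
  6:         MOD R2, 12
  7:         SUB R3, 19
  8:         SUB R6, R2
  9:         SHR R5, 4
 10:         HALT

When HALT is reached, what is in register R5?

0

R6=-2
R5=6
R2=33
R3=30
R2=33^10=43
R2=43%12=7
R3=30-19=11
R6=(-2)-7=-9
R5=6>>4=0
halt.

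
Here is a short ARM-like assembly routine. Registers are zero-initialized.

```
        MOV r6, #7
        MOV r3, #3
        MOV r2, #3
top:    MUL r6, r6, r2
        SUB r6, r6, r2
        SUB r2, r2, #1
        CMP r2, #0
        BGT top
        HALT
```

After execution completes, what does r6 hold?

MOV r6, #7 → r6=7
MOV r3, #3 → r3=3
MOV r2, #3 → r2=3
MUL r6, r6, r2 → r6=7*3=21
SUB r6, r6, r2 → r6=21-3=18
SUB r2, r2, #1 → r2=3-1=2
CMP r2, #0  (cmp 2,0)
BGT top: taken
MUL r6, r6, r2 → r6=18*2=36
SUB r6, r6, r2 → r6=36-2=34
SUB r2, r2, #1 → r2=2-1=1
CMP r2, #0  (cmp 1,0)
BGT top: taken
MUL r6, r6, r2 → r6=34*1=34
SUB r6, r6, r2 → r6=34-1=33
SUB r2, r2, #1 → r2=1-1=0
CMP r2, #0  (cmp 0,0)
BGT top: not taken
halt.

33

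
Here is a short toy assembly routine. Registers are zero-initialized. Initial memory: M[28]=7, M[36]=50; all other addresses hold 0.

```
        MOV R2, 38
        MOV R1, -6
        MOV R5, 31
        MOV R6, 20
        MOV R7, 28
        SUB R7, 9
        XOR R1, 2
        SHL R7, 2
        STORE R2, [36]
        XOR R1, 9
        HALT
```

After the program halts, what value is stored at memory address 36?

after MOV R2, 38: R2=38
after MOV R1, -6: R1=-6
after MOV R5, 31: R5=31
after MOV R6, 20: R6=20
after MOV R7, 28: R7=28
after SUB R7, 9: R7=28-9=19
after XOR R1, 2: R1=(-6)^2=-8
after SHL R7, 2: R7=19<<2=76
STORE R2, [36] → M[36]=38
after XOR R1, 9: R1=(-8)^9=-15
halt.

38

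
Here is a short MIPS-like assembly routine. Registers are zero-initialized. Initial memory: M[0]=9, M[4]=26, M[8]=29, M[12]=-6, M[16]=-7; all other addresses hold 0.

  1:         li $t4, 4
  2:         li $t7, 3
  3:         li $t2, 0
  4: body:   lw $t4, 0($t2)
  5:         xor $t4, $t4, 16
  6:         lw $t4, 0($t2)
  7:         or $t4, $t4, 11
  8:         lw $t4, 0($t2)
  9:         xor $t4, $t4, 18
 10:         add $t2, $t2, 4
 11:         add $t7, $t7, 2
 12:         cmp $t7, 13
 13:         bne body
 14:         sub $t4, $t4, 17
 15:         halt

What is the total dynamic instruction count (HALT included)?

55

$t4=4
$t7=3
$t2=0
$t4=M[0]=9
$t4=9^16=25
$t4=M[0]=9
$t4=9|11=11
$t4=M[0]=9
$t4=9^18=27
$t2=0+4=4
$t7=3+2=5
cmp $t7, 13  (cmp 5,13)
bne body: taken
$t4=M[4]=26
$t4=26^16=10
$t4=M[4]=26
$t4=26|11=27
$t4=M[4]=26
$t4=26^18=8
$t2=4+4=8
$t7=5+2=7
cmp $t7, 13  (cmp 7,13)
bne body: taken
$t4=M[8]=29
$t4=29^16=13
$t4=M[8]=29
$t4=29|11=31
$t4=M[8]=29
$t4=29^18=15
$t2=8+4=12
$t7=7+2=9
cmp $t7, 13  (cmp 9,13)
bne body: taken
$t4=M[12]=-6
$t4=(-6)^16=-22
$t4=M[12]=-6
$t4=(-6)|11=-5
$t4=M[12]=-6
$t4=(-6)^18=-24
$t2=12+4=16
$t7=9+2=11
cmp $t7, 13  (cmp 11,13)
bne body: taken
$t4=M[16]=-7
$t4=(-7)^16=-23
$t4=M[16]=-7
$t4=(-7)|11=-5
$t4=M[16]=-7
$t4=(-7)^18=-21
$t2=16+4=20
$t7=11+2=13
cmp $t7, 13  (cmp 13,13)
bne body: not taken
$t4=(-21)-17=-38
halt.
Total executed instructions: 55.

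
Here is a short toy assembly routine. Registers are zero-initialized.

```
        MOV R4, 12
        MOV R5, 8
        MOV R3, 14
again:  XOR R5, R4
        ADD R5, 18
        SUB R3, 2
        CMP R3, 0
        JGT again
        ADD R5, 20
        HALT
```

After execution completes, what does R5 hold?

MOV R4, 12 → R4=12
MOV R5, 8 → R5=8
MOV R3, 14 → R3=14
XOR R5, R4 → R5=8^12=4
ADD R5, 18 → R5=4+18=22
SUB R3, 2 → R3=14-2=12
CMP R3, 0  (cmp 12,0)
JGT again: taken
XOR R5, R4 → R5=22^12=26
ADD R5, 18 → R5=26+18=44
SUB R3, 2 → R3=12-2=10
CMP R3, 0  (cmp 10,0)
JGT again: taken
XOR R5, R4 → R5=44^12=32
ADD R5, 18 → R5=32+18=50
SUB R3, 2 → R3=10-2=8
CMP R3, 0  (cmp 8,0)
JGT again: taken
XOR R5, R4 → R5=50^12=62
ADD R5, 18 → R5=62+18=80
SUB R3, 2 → R3=8-2=6
CMP R3, 0  (cmp 6,0)
JGT again: taken
XOR R5, R4 → R5=80^12=92
ADD R5, 18 → R5=92+18=110
SUB R3, 2 → R3=6-2=4
CMP R3, 0  (cmp 4,0)
JGT again: taken
XOR R5, R4 → R5=110^12=98
ADD R5, 18 → R5=98+18=116
SUB R3, 2 → R3=4-2=2
CMP R3, 0  (cmp 2,0)
JGT again: taken
XOR R5, R4 → R5=116^12=120
ADD R5, 18 → R5=120+18=138
SUB R3, 2 → R3=2-2=0
CMP R3, 0  (cmp 0,0)
JGT again: not taken
ADD R5, 20 → R5=138+20=158
halt.

158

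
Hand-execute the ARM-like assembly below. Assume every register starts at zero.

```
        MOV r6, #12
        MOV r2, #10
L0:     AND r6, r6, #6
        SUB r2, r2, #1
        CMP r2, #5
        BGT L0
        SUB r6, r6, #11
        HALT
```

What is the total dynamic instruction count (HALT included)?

24

MOV r6, #12 → r6=12
MOV r2, #10 → r2=10
AND r6, r6, #6 → r6=12&6=4
SUB r2, r2, #1 → r2=10-1=9
CMP r2, #5  (cmp 9,5)
BGT L0: taken
AND r6, r6, #6 → r6=4&6=4
SUB r2, r2, #1 → r2=9-1=8
CMP r2, #5  (cmp 8,5)
BGT L0: taken
AND r6, r6, #6 → r6=4&6=4
SUB r2, r2, #1 → r2=8-1=7
CMP r2, #5  (cmp 7,5)
BGT L0: taken
AND r6, r6, #6 → r6=4&6=4
SUB r2, r2, #1 → r2=7-1=6
CMP r2, #5  (cmp 6,5)
BGT L0: taken
AND r6, r6, #6 → r6=4&6=4
SUB r2, r2, #1 → r2=6-1=5
CMP r2, #5  (cmp 5,5)
BGT L0: not taken
SUB r6, r6, #11 → r6=4-11=-7
halt.
Total executed instructions: 24.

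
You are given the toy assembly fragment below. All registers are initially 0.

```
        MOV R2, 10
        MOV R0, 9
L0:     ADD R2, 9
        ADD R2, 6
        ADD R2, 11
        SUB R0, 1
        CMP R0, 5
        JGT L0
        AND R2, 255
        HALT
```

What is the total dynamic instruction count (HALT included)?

after MOV R2, 10: R2=10
after MOV R0, 9: R0=9
after ADD R2, 9: R2=10+9=19
after ADD R2, 6: R2=19+6=25
after ADD R2, 11: R2=25+11=36
after SUB R0, 1: R0=9-1=8
CMP R0, 5  (cmp 8,5)
JGT L0: taken
after ADD R2, 9: R2=36+9=45
after ADD R2, 6: R2=45+6=51
after ADD R2, 11: R2=51+11=62
after SUB R0, 1: R0=8-1=7
CMP R0, 5  (cmp 7,5)
JGT L0: taken
after ADD R2, 9: R2=62+9=71
after ADD R2, 6: R2=71+6=77
after ADD R2, 11: R2=77+11=88
after SUB R0, 1: R0=7-1=6
CMP R0, 5  (cmp 6,5)
JGT L0: taken
after ADD R2, 9: R2=88+9=97
after ADD R2, 6: R2=97+6=103
after ADD R2, 11: R2=103+11=114
after SUB R0, 1: R0=6-1=5
CMP R0, 5  (cmp 5,5)
JGT L0: not taken
after AND R2, 255: R2=114&255=114
halt.
Total executed instructions: 28.

28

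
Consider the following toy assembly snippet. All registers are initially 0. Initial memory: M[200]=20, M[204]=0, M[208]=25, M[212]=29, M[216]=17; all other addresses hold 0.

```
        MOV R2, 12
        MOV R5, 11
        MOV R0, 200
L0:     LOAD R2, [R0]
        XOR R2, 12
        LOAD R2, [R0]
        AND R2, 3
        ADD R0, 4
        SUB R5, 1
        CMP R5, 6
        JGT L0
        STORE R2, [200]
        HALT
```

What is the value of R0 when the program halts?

220

MOV R2, 12 → R2=12
MOV R5, 11 → R5=11
MOV R0, 200 → R0=200
LOAD R2, [R0] → R2=M[200]=20
XOR R2, 12 → R2=20^12=24
LOAD R2, [R0] → R2=M[200]=20
AND R2, 3 → R2=20&3=0
ADD R0, 4 → R0=200+4=204
SUB R5, 1 → R5=11-1=10
CMP R5, 6  (cmp 10,6)
JGT L0: taken
LOAD R2, [R0] → R2=M[204]=0
XOR R2, 12 → R2=0^12=12
LOAD R2, [R0] → R2=M[204]=0
AND R2, 3 → R2=0&3=0
ADD R0, 4 → R0=204+4=208
SUB R5, 1 → R5=10-1=9
CMP R5, 6  (cmp 9,6)
JGT L0: taken
LOAD R2, [R0] → R2=M[208]=25
XOR R2, 12 → R2=25^12=21
LOAD R2, [R0] → R2=M[208]=25
AND R2, 3 → R2=25&3=1
ADD R0, 4 → R0=208+4=212
SUB R5, 1 → R5=9-1=8
CMP R5, 6  (cmp 8,6)
JGT L0: taken
LOAD R2, [R0] → R2=M[212]=29
XOR R2, 12 → R2=29^12=17
LOAD R2, [R0] → R2=M[212]=29
AND R2, 3 → R2=29&3=1
ADD R0, 4 → R0=212+4=216
SUB R5, 1 → R5=8-1=7
CMP R5, 6  (cmp 7,6)
JGT L0: taken
LOAD R2, [R0] → R2=M[216]=17
XOR R2, 12 → R2=17^12=29
LOAD R2, [R0] → R2=M[216]=17
AND R2, 3 → R2=17&3=1
ADD R0, 4 → R0=216+4=220
SUB R5, 1 → R5=7-1=6
CMP R5, 6  (cmp 6,6)
JGT L0: not taken
STORE R2, [200] → M[200]=1
halt.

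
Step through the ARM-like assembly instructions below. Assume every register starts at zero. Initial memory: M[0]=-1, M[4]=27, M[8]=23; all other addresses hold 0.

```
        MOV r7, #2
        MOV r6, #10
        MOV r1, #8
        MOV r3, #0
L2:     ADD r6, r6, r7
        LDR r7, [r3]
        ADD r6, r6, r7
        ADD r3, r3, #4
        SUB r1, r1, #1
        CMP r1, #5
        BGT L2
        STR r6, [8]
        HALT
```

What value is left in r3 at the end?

12

r7=2
r6=10
r1=8
r3=0
r6=10+2=12
r7=M[0]=-1
r6=12+(-1)=11
r3=0+4=4
r1=8-1=7
CMP r1, #5  (cmp 7,5)
BGT L2: taken
r6=11+(-1)=10
r7=M[4]=27
r6=10+27=37
r3=4+4=8
r1=7-1=6
CMP r1, #5  (cmp 6,5)
BGT L2: taken
r6=37+27=64
r7=M[8]=23
r6=64+23=87
r3=8+4=12
r1=6-1=5
CMP r1, #5  (cmp 5,5)
BGT L2: not taken
STR r6, [8] → M[8]=87
halt.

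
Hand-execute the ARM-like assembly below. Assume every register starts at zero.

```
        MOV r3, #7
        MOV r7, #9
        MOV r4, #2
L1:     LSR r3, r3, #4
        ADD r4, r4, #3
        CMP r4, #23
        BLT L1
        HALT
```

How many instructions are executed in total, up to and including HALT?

32

MOV r3, #7 → r3=7
MOV r7, #9 → r7=9
MOV r4, #2 → r4=2
LSR r3, r3, #4 → r3=7>>4=0
ADD r4, r4, #3 → r4=2+3=5
CMP r4, #23  (cmp 5,23)
BLT L1: taken
LSR r3, r3, #4 → r3=0>>4=0
ADD r4, r4, #3 → r4=5+3=8
CMP r4, #23  (cmp 8,23)
BLT L1: taken
LSR r3, r3, #4 → r3=0>>4=0
ADD r4, r4, #3 → r4=8+3=11
CMP r4, #23  (cmp 11,23)
BLT L1: taken
LSR r3, r3, #4 → r3=0>>4=0
ADD r4, r4, #3 → r4=11+3=14
CMP r4, #23  (cmp 14,23)
BLT L1: taken
LSR r3, r3, #4 → r3=0>>4=0
ADD r4, r4, #3 → r4=14+3=17
CMP r4, #23  (cmp 17,23)
BLT L1: taken
LSR r3, r3, #4 → r3=0>>4=0
ADD r4, r4, #3 → r4=17+3=20
CMP r4, #23  (cmp 20,23)
BLT L1: taken
LSR r3, r3, #4 → r3=0>>4=0
ADD r4, r4, #3 → r4=20+3=23
CMP r4, #23  (cmp 23,23)
BLT L1: not taken
halt.
Total executed instructions: 32.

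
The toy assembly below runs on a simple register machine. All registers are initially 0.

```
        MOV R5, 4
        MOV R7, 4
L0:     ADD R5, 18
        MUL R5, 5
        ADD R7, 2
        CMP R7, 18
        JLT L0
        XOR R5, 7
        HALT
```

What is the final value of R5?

2070293

R5=4
R7=4
R5=4+18=22
R5=22*5=110
R7=4+2=6
CMP R7, 18  (cmp 6,18)
JLT L0: taken
R5=110+18=128
R5=128*5=640
R7=6+2=8
CMP R7, 18  (cmp 8,18)
JLT L0: taken
R5=640+18=658
R5=658*5=3290
R7=8+2=10
CMP R7, 18  (cmp 10,18)
JLT L0: taken
R5=3290+18=3308
R5=3308*5=16540
R7=10+2=12
CMP R7, 18  (cmp 12,18)
JLT L0: taken
R5=16540+18=16558
R5=16558*5=82790
R7=12+2=14
CMP R7, 18  (cmp 14,18)
JLT L0: taken
R5=82790+18=82808
R5=82808*5=414040
R7=14+2=16
CMP R7, 18  (cmp 16,18)
JLT L0: taken
R5=414040+18=414058
R5=414058*5=2070290
R7=16+2=18
CMP R7, 18  (cmp 18,18)
JLT L0: not taken
R5=2070290^7=2070293
halt.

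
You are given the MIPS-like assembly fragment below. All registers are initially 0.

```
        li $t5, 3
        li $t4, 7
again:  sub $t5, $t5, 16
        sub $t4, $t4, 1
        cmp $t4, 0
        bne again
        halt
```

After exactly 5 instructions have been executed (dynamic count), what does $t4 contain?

$t5=3
$t4=7
$t5=3-16=-13
$t4=7-1=6
cmp $t4, 0  (cmp 6,0)
After step 5: $t4 = 6.

6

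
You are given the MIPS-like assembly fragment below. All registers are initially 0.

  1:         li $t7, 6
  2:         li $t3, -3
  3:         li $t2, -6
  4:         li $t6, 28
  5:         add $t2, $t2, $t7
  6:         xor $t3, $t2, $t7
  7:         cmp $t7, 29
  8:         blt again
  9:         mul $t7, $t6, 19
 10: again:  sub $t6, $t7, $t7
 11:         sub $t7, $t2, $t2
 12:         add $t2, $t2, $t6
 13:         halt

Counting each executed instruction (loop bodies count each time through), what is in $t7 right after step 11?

li $t7, 6 → $t7=6
li $t3, -3 → $t3=-3
li $t2, -6 → $t2=-6
li $t6, 28 → $t6=28
add $t2, $t2, $t7 → $t2=(-6)+6=0
xor $t3, $t2, $t7 → $t3=0^6=6
cmp $t7, 29  (cmp 6,29)
blt again: taken
sub $t6, $t7, $t7 → $t6=6-6=0
sub $t7, $t2, $t2 → $t7=0-0=0
add $t2, $t2, $t6 → $t2=0+0=0
After step 11: $t7 = 0.

0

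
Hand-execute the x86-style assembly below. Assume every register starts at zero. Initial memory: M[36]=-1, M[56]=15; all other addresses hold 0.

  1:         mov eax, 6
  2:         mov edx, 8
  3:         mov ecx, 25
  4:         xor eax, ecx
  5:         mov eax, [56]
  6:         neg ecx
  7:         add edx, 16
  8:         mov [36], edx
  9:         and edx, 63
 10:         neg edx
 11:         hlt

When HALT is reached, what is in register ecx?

after mov eax, 6: eax=6
after mov edx, 8: edx=8
after mov ecx, 25: ecx=25
after xor eax, ecx: eax=6^25=31
after mov eax, [56]: eax=M[56]=15
after neg ecx: ecx=-(25)=-25
after add edx, 16: edx=8+16=24
mov [36], edx → M[36]=24
after and edx, 63: edx=24&63=24
after neg edx: edx=-(24)=-24
halt.

-25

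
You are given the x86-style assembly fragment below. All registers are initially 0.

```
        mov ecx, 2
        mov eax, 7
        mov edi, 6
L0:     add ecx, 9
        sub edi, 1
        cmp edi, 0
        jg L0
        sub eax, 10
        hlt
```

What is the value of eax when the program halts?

-3

mov ecx, 2 → ecx=2
mov eax, 7 → eax=7
mov edi, 6 → edi=6
add ecx, 9 → ecx=2+9=11
sub edi, 1 → edi=6-1=5
cmp edi, 0  (cmp 5,0)
jg L0: taken
add ecx, 9 → ecx=11+9=20
sub edi, 1 → edi=5-1=4
cmp edi, 0  (cmp 4,0)
jg L0: taken
add ecx, 9 → ecx=20+9=29
sub edi, 1 → edi=4-1=3
cmp edi, 0  (cmp 3,0)
jg L0: taken
add ecx, 9 → ecx=29+9=38
sub edi, 1 → edi=3-1=2
cmp edi, 0  (cmp 2,0)
jg L0: taken
add ecx, 9 → ecx=38+9=47
sub edi, 1 → edi=2-1=1
cmp edi, 0  (cmp 1,0)
jg L0: taken
add ecx, 9 → ecx=47+9=56
sub edi, 1 → edi=1-1=0
cmp edi, 0  (cmp 0,0)
jg L0: not taken
sub eax, 10 → eax=7-10=-3
halt.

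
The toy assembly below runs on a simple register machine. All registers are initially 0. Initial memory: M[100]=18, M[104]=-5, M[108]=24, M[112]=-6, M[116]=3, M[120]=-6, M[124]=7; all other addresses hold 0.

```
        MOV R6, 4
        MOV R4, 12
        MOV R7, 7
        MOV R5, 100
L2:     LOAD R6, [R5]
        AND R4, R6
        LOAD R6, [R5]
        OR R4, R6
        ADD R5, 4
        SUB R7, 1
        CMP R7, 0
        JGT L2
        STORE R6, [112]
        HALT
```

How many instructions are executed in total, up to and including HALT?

R6=4
R4=12
R7=7
R5=100
R6=M[100]=18
R4=12&18=0
R6=M[100]=18
R4=0|18=18
R5=100+4=104
R7=7-1=6
CMP R7, 0  (cmp 6,0)
JGT L2: taken
R6=M[104]=-5
R4=18&(-5)=18
R6=M[104]=-5
R4=18|(-5)=-5
R5=104+4=108
R7=6-1=5
CMP R7, 0  (cmp 5,0)
JGT L2: taken
R6=M[108]=24
R4=(-5)&24=24
R6=M[108]=24
R4=24|24=24
R5=108+4=112
R7=5-1=4
CMP R7, 0  (cmp 4,0)
JGT L2: taken
R6=M[112]=-6
R4=24&(-6)=24
R6=M[112]=-6
R4=24|(-6)=-6
R5=112+4=116
R7=4-1=3
CMP R7, 0  (cmp 3,0)
JGT L2: taken
R6=M[116]=3
R4=(-6)&3=2
R6=M[116]=3
R4=2|3=3
R5=116+4=120
R7=3-1=2
CMP R7, 0  (cmp 2,0)
JGT L2: taken
R6=M[120]=-6
R4=3&(-6)=2
R6=M[120]=-6
R4=2|(-6)=-6
R5=120+4=124
R7=2-1=1
CMP R7, 0  (cmp 1,0)
JGT L2: taken
R6=M[124]=7
R4=(-6)&7=2
R6=M[124]=7
R4=2|7=7
R5=124+4=128
R7=1-1=0
CMP R7, 0  (cmp 0,0)
JGT L2: not taken
STORE R6, [112] → M[112]=7
halt.
Total executed instructions: 62.

62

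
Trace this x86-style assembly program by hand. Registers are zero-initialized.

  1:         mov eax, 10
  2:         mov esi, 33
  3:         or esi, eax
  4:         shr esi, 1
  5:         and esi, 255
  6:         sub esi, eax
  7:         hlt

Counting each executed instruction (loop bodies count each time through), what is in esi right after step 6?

after mov eax, 10: eax=10
after mov esi, 33: esi=33
after or esi, eax: esi=33|10=43
after shr esi, 1: esi=43>>1=21
after and esi, 255: esi=21&255=21
after sub esi, eax: esi=21-10=11
After step 6: esi = 11.

11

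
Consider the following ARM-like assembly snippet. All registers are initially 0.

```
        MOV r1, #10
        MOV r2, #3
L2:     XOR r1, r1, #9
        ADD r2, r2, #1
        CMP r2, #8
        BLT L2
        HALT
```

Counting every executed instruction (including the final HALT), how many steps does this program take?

23

after MOV r1, #10: r1=10
after MOV r2, #3: r2=3
after XOR r1, r1, #9: r1=10^9=3
after ADD r2, r2, #1: r2=3+1=4
CMP r2, #8  (cmp 4,8)
BLT L2: taken
after XOR r1, r1, #9: r1=3^9=10
after ADD r2, r2, #1: r2=4+1=5
CMP r2, #8  (cmp 5,8)
BLT L2: taken
after XOR r1, r1, #9: r1=10^9=3
after ADD r2, r2, #1: r2=5+1=6
CMP r2, #8  (cmp 6,8)
BLT L2: taken
after XOR r1, r1, #9: r1=3^9=10
after ADD r2, r2, #1: r2=6+1=7
CMP r2, #8  (cmp 7,8)
BLT L2: taken
after XOR r1, r1, #9: r1=10^9=3
after ADD r2, r2, #1: r2=7+1=8
CMP r2, #8  (cmp 8,8)
BLT L2: not taken
halt.
Total executed instructions: 23.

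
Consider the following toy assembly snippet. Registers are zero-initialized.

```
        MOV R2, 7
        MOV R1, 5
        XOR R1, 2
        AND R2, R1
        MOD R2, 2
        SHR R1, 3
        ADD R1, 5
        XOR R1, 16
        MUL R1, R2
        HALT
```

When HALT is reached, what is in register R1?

R2=7
R1=5
R1=5^2=7
R2=7&7=7
R2=7%2=1
R1=7>>3=0
R1=0+5=5
R1=5^16=21
R1=21*1=21
halt.

21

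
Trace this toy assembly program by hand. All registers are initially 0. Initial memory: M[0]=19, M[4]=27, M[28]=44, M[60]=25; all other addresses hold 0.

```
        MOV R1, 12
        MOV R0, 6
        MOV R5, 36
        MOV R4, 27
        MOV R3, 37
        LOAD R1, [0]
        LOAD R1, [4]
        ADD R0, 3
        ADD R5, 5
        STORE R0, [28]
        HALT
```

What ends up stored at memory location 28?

R1=12
R0=6
R5=36
R4=27
R3=37
R1=M[0]=19
R1=M[4]=27
R0=6+3=9
R5=36+5=41
STORE R0, [28] → M[28]=9
halt.

9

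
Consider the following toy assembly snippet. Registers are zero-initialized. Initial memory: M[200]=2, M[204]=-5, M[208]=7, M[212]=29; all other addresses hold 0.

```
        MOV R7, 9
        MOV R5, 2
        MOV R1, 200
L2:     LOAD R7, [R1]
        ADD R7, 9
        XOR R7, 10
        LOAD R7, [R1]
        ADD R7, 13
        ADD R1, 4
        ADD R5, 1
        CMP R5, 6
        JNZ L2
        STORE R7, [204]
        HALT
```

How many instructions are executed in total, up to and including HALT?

MOV R7, 9 → R7=9
MOV R5, 2 → R5=2
MOV R1, 200 → R1=200
LOAD R7, [R1] → R7=M[200]=2
ADD R7, 9 → R7=2+9=11
XOR R7, 10 → R7=11^10=1
LOAD R7, [R1] → R7=M[200]=2
ADD R7, 13 → R7=2+13=15
ADD R1, 4 → R1=200+4=204
ADD R5, 1 → R5=2+1=3
CMP R5, 6  (cmp 3,6)
JNZ L2: taken
LOAD R7, [R1] → R7=M[204]=-5
ADD R7, 9 → R7=(-5)+9=4
XOR R7, 10 → R7=4^10=14
LOAD R7, [R1] → R7=M[204]=-5
ADD R7, 13 → R7=(-5)+13=8
ADD R1, 4 → R1=204+4=208
ADD R5, 1 → R5=3+1=4
CMP R5, 6  (cmp 4,6)
JNZ L2: taken
LOAD R7, [R1] → R7=M[208]=7
ADD R7, 9 → R7=7+9=16
XOR R7, 10 → R7=16^10=26
LOAD R7, [R1] → R7=M[208]=7
ADD R7, 13 → R7=7+13=20
ADD R1, 4 → R1=208+4=212
ADD R5, 1 → R5=4+1=5
CMP R5, 6  (cmp 5,6)
JNZ L2: taken
LOAD R7, [R1] → R7=M[212]=29
ADD R7, 9 → R7=29+9=38
XOR R7, 10 → R7=38^10=44
LOAD R7, [R1] → R7=M[212]=29
ADD R7, 13 → R7=29+13=42
ADD R1, 4 → R1=212+4=216
ADD R5, 1 → R5=5+1=6
CMP R5, 6  (cmp 6,6)
JNZ L2: not taken
STORE R7, [204] → M[204]=42
halt.
Total executed instructions: 41.

41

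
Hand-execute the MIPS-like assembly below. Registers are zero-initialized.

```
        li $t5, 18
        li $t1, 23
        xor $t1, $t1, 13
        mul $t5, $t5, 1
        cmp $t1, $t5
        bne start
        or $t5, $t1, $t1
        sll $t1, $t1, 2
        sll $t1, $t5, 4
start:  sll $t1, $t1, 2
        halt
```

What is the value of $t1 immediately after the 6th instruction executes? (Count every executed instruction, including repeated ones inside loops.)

26

after li $t5, 18: $t5=18
after li $t1, 23: $t1=23
after xor $t1, $t1, 13: $t1=23^13=26
after mul $t5, $t5, 1: $t5=18*1=18
cmp $t1, $t5  (cmp 26,18)
bne start: taken
After step 6: $t1 = 26.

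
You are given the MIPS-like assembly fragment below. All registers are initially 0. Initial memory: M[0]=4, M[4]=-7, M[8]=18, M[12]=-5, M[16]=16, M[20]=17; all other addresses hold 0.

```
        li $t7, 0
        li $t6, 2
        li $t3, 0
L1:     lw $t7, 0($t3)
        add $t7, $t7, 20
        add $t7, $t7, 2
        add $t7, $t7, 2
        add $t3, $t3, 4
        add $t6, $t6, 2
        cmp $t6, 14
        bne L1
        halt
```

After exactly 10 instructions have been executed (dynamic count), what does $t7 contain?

$t7=0
$t6=2
$t3=0
$t7=M[0]=4
$t7=4+20=24
$t7=24+2=26
$t7=26+2=28
$t3=0+4=4
$t6=2+2=4
cmp $t6, 14  (cmp 4,14)
After step 10: $t7 = 28.

28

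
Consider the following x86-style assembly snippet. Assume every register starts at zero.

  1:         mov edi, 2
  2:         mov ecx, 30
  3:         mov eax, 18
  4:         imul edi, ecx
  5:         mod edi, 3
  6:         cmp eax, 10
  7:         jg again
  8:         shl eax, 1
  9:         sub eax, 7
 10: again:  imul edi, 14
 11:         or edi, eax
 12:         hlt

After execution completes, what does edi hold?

18

mov edi, 2 → edi=2
mov ecx, 30 → ecx=30
mov eax, 18 → eax=18
imul edi, ecx → edi=2*30=60
mod edi, 3 → edi=60%3=0
cmp eax, 10  (cmp 18,10)
jg again: taken
imul edi, 14 → edi=0*14=0
or edi, eax → edi=0|18=18
halt.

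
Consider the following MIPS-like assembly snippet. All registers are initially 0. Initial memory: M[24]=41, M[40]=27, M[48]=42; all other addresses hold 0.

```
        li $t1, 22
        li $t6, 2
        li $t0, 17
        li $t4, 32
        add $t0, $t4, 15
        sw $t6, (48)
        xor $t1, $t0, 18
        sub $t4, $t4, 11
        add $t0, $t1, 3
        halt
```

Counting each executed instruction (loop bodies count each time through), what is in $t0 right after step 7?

47

after li $t1, 22: $t1=22
after li $t6, 2: $t6=2
after li $t0, 17: $t0=17
after li $t4, 32: $t4=32
after add $t0, $t4, 15: $t0=32+15=47
sw $t6, (48) → M[48]=2
after xor $t1, $t0, 18: $t1=47^18=61
After step 7: $t0 = 47.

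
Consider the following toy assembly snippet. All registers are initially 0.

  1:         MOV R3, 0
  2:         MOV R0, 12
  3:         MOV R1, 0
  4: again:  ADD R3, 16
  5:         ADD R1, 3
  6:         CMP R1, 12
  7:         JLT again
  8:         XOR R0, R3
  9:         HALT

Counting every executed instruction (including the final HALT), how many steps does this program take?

R3=0
R0=12
R1=0
R3=0+16=16
R1=0+3=3
CMP R1, 12  (cmp 3,12)
JLT again: taken
R3=16+16=32
R1=3+3=6
CMP R1, 12  (cmp 6,12)
JLT again: taken
R3=32+16=48
R1=6+3=9
CMP R1, 12  (cmp 9,12)
JLT again: taken
R3=48+16=64
R1=9+3=12
CMP R1, 12  (cmp 12,12)
JLT again: not taken
R0=12^64=76
halt.
Total executed instructions: 21.

21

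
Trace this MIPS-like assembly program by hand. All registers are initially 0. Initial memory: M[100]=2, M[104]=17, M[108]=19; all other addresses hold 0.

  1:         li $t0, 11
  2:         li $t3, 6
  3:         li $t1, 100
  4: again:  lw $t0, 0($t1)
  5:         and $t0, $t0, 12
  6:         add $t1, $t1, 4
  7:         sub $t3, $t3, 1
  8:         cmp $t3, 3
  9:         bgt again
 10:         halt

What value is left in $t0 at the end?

li $t0, 11 → $t0=11
li $t3, 6 → $t3=6
li $t1, 100 → $t1=100
lw $t0, 0($t1) → $t0=M[100]=2
and $t0, $t0, 12 → $t0=2&12=0
add $t1, $t1, 4 → $t1=100+4=104
sub $t3, $t3, 1 → $t3=6-1=5
cmp $t3, 3  (cmp 5,3)
bgt again: taken
lw $t0, 0($t1) → $t0=M[104]=17
and $t0, $t0, 12 → $t0=17&12=0
add $t1, $t1, 4 → $t1=104+4=108
sub $t3, $t3, 1 → $t3=5-1=4
cmp $t3, 3  (cmp 4,3)
bgt again: taken
lw $t0, 0($t1) → $t0=M[108]=19
and $t0, $t0, 12 → $t0=19&12=0
add $t1, $t1, 4 → $t1=108+4=112
sub $t3, $t3, 1 → $t3=4-1=3
cmp $t3, 3  (cmp 3,3)
bgt again: not taken
halt.

0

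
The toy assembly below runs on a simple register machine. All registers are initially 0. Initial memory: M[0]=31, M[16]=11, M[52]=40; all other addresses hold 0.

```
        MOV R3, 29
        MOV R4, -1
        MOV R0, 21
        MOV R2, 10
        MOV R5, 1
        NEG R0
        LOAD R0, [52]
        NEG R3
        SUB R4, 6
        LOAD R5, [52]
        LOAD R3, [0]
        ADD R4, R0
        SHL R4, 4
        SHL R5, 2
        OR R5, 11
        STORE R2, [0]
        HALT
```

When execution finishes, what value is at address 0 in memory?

10

R3=29
R4=-1
R0=21
R2=10
R5=1
R0=-(21)=-21
R0=M[52]=40
R3=-(29)=-29
R4=(-1)-6=-7
R5=M[52]=40
R3=M[0]=31
R4=(-7)+40=33
R4=33<<4=528
R5=40<<2=160
R5=160|11=171
STORE R2, [0] → M[0]=10
halt.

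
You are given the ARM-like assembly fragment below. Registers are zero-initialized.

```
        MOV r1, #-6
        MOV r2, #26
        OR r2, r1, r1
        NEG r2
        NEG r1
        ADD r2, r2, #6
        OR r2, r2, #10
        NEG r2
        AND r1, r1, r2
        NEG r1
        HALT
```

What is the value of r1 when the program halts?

r1=-6
r2=26
r2=(-6)|(-6)=-6
r2=-(-6)=6
r1=-(-6)=6
r2=6+6=12
r2=12|10=14
r2=-(14)=-14
r1=6&(-14)=2
r1=-(2)=-2
halt.

-2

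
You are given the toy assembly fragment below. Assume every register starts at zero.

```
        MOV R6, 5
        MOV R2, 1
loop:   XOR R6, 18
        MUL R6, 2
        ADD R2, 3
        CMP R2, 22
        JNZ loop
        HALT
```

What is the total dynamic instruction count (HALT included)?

after MOV R6, 5: R6=5
after MOV R2, 1: R2=1
after XOR R6, 18: R6=5^18=23
after MUL R6, 2: R6=23*2=46
after ADD R2, 3: R2=1+3=4
CMP R2, 22  (cmp 4,22)
JNZ loop: taken
after XOR R6, 18: R6=46^18=60
after MUL R6, 2: R6=60*2=120
after ADD R2, 3: R2=4+3=7
CMP R2, 22  (cmp 7,22)
JNZ loop: taken
after XOR R6, 18: R6=120^18=106
after MUL R6, 2: R6=106*2=212
after ADD R2, 3: R2=7+3=10
CMP R2, 22  (cmp 10,22)
JNZ loop: taken
after XOR R6, 18: R6=212^18=198
after MUL R6, 2: R6=198*2=396
after ADD R2, 3: R2=10+3=13
CMP R2, 22  (cmp 13,22)
JNZ loop: taken
after XOR R6, 18: R6=396^18=414
after MUL R6, 2: R6=414*2=828
after ADD R2, 3: R2=13+3=16
CMP R2, 22  (cmp 16,22)
JNZ loop: taken
after XOR R6, 18: R6=828^18=814
after MUL R6, 2: R6=814*2=1628
after ADD R2, 3: R2=16+3=19
CMP R2, 22  (cmp 19,22)
JNZ loop: taken
after XOR R6, 18: R6=1628^18=1614
after MUL R6, 2: R6=1614*2=3228
after ADD R2, 3: R2=19+3=22
CMP R2, 22  (cmp 22,22)
JNZ loop: not taken
halt.
Total executed instructions: 38.

38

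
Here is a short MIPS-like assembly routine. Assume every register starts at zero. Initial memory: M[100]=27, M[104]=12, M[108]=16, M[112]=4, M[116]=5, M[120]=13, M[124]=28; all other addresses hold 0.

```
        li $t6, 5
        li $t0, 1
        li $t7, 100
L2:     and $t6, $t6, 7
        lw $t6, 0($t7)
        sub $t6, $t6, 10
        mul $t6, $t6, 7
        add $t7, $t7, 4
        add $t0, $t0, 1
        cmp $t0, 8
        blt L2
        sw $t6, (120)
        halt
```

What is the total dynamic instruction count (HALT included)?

after li $t6, 5: $t6=5
after li $t0, 1: $t0=1
after li $t7, 100: $t7=100
after and $t6, $t6, 7: $t6=5&7=5
after lw $t6, 0($t7): $t6=M[100]=27
after sub $t6, $t6, 10: $t6=27-10=17
after mul $t6, $t6, 7: $t6=17*7=119
after add $t7, $t7, 4: $t7=100+4=104
after add $t0, $t0, 1: $t0=1+1=2
cmp $t0, 8  (cmp 2,8)
blt L2: taken
after and $t6, $t6, 7: $t6=119&7=7
after lw $t6, 0($t7): $t6=M[104]=12
after sub $t6, $t6, 10: $t6=12-10=2
after mul $t6, $t6, 7: $t6=2*7=14
after add $t7, $t7, 4: $t7=104+4=108
after add $t0, $t0, 1: $t0=2+1=3
cmp $t0, 8  (cmp 3,8)
blt L2: taken
after and $t6, $t6, 7: $t6=14&7=6
after lw $t6, 0($t7): $t6=M[108]=16
after sub $t6, $t6, 10: $t6=16-10=6
after mul $t6, $t6, 7: $t6=6*7=42
after add $t7, $t7, 4: $t7=108+4=112
after add $t0, $t0, 1: $t0=3+1=4
cmp $t0, 8  (cmp 4,8)
blt L2: taken
after and $t6, $t6, 7: $t6=42&7=2
after lw $t6, 0($t7): $t6=M[112]=4
after sub $t6, $t6, 10: $t6=4-10=-6
after mul $t6, $t6, 7: $t6=(-6)*7=-42
after add $t7, $t7, 4: $t7=112+4=116
after add $t0, $t0, 1: $t0=4+1=5
cmp $t0, 8  (cmp 5,8)
blt L2: taken
after and $t6, $t6, 7: $t6=(-42)&7=6
after lw $t6, 0($t7): $t6=M[116]=5
after sub $t6, $t6, 10: $t6=5-10=-5
after mul $t6, $t6, 7: $t6=(-5)*7=-35
after add $t7, $t7, 4: $t7=116+4=120
after add $t0, $t0, 1: $t0=5+1=6
cmp $t0, 8  (cmp 6,8)
blt L2: taken
after and $t6, $t6, 7: $t6=(-35)&7=5
after lw $t6, 0($t7): $t6=M[120]=13
after sub $t6, $t6, 10: $t6=13-10=3
after mul $t6, $t6, 7: $t6=3*7=21
after add $t7, $t7, 4: $t7=120+4=124
after add $t0, $t0, 1: $t0=6+1=7
cmp $t0, 8  (cmp 7,8)
blt L2: taken
after and $t6, $t6, 7: $t6=21&7=5
after lw $t6, 0($t7): $t6=M[124]=28
after sub $t6, $t6, 10: $t6=28-10=18
after mul $t6, $t6, 7: $t6=18*7=126
after add $t7, $t7, 4: $t7=124+4=128
after add $t0, $t0, 1: $t0=7+1=8
cmp $t0, 8  (cmp 8,8)
blt L2: not taken
sw $t6, (120) → M[120]=126
halt.
Total executed instructions: 61.

61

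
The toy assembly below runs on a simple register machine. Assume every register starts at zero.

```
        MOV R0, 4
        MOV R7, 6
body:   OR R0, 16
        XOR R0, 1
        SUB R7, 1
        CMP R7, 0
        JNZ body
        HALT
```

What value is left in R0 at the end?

after MOV R0, 4: R0=4
after MOV R7, 6: R7=6
after OR R0, 16: R0=4|16=20
after XOR R0, 1: R0=20^1=21
after SUB R7, 1: R7=6-1=5
CMP R7, 0  (cmp 5,0)
JNZ body: taken
after OR R0, 16: R0=21|16=21
after XOR R0, 1: R0=21^1=20
after SUB R7, 1: R7=5-1=4
CMP R7, 0  (cmp 4,0)
JNZ body: taken
after OR R0, 16: R0=20|16=20
after XOR R0, 1: R0=20^1=21
after SUB R7, 1: R7=4-1=3
CMP R7, 0  (cmp 3,0)
JNZ body: taken
after OR R0, 16: R0=21|16=21
after XOR R0, 1: R0=21^1=20
after SUB R7, 1: R7=3-1=2
CMP R7, 0  (cmp 2,0)
JNZ body: taken
after OR R0, 16: R0=20|16=20
after XOR R0, 1: R0=20^1=21
after SUB R7, 1: R7=2-1=1
CMP R7, 0  (cmp 1,0)
JNZ body: taken
after OR R0, 16: R0=21|16=21
after XOR R0, 1: R0=21^1=20
after SUB R7, 1: R7=1-1=0
CMP R7, 0  (cmp 0,0)
JNZ body: not taken
halt.

20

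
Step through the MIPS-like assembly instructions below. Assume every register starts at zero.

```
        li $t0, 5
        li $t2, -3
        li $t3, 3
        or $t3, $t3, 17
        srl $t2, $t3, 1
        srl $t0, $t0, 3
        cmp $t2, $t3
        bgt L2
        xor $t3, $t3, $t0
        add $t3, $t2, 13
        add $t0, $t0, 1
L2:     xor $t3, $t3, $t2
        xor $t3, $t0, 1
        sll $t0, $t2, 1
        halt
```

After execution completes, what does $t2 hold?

9

after li $t0, 5: $t0=5
after li $t2, -3: $t2=-3
after li $t3, 3: $t3=3
after or $t3, $t3, 17: $t3=3|17=19
after srl $t2, $t3, 1: $t2=19>>1=9
after srl $t0, $t0, 3: $t0=5>>3=0
cmp $t2, $t3  (cmp 9,19)
bgt L2: not taken
after xor $t3, $t3, $t0: $t3=19^0=19
after add $t3, $t2, 13: $t3=9+13=22
after add $t0, $t0, 1: $t0=0+1=1
after xor $t3, $t3, $t2: $t3=22^9=31
after xor $t3, $t0, 1: $t3=1^1=0
after sll $t0, $t2, 1: $t0=9<<1=18
halt.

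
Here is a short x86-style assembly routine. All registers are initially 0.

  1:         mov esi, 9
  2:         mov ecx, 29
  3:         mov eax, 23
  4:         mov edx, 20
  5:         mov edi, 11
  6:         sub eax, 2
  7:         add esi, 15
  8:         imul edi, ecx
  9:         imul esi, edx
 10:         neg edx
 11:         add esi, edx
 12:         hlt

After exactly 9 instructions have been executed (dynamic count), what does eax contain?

21

esi=9
ecx=29
eax=23
edx=20
edi=11
eax=23-2=21
esi=9+15=24
edi=11*29=319
esi=24*20=480
After step 9: eax = 21.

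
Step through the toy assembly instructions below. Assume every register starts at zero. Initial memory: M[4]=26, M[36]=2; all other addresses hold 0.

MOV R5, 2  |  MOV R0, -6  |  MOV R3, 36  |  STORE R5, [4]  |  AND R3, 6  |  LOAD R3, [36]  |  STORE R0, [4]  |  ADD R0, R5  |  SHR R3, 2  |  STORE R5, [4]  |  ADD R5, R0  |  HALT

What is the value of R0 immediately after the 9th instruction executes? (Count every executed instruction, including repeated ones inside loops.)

MOV R5, 2 → R5=2
MOV R0, -6 → R0=-6
MOV R3, 36 → R3=36
STORE R5, [4] → M[4]=2
AND R3, 6 → R3=36&6=4
LOAD R3, [36] → R3=M[36]=2
STORE R0, [4] → M[4]=-6
ADD R0, R5 → R0=(-6)+2=-4
SHR R3, 2 → R3=2>>2=0
After step 9: R0 = -4.

-4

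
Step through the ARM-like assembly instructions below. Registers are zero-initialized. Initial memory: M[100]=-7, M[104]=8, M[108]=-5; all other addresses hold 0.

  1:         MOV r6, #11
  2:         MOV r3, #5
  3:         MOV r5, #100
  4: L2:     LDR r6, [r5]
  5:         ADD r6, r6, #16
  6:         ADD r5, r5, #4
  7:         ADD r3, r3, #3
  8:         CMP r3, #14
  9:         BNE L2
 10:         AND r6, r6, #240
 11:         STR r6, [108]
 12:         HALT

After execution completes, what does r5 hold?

112

after MOV r6, #11: r6=11
after MOV r3, #5: r3=5
after MOV r5, #100: r5=100
after LDR r6, [r5]: r6=M[100]=-7
after ADD r6, r6, #16: r6=(-7)+16=9
after ADD r5, r5, #4: r5=100+4=104
after ADD r3, r3, #3: r3=5+3=8
CMP r3, #14  (cmp 8,14)
BNE L2: taken
after LDR r6, [r5]: r6=M[104]=8
after ADD r6, r6, #16: r6=8+16=24
after ADD r5, r5, #4: r5=104+4=108
after ADD r3, r3, #3: r3=8+3=11
CMP r3, #14  (cmp 11,14)
BNE L2: taken
after LDR r6, [r5]: r6=M[108]=-5
after ADD r6, r6, #16: r6=(-5)+16=11
after ADD r5, r5, #4: r5=108+4=112
after ADD r3, r3, #3: r3=11+3=14
CMP r3, #14  (cmp 14,14)
BNE L2: not taken
after AND r6, r6, #240: r6=11&240=0
STR r6, [108] → M[108]=0
halt.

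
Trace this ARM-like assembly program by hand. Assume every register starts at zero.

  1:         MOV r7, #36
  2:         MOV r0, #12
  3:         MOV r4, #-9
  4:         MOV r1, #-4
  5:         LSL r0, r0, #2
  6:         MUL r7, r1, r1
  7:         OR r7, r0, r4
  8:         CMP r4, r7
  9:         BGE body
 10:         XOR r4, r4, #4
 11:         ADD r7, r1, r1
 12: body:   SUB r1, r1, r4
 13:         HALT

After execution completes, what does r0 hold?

after MOV r7, #36: r7=36
after MOV r0, #12: r0=12
after MOV r4, #-9: r4=-9
after MOV r1, #-4: r1=-4
after LSL r0, r0, #2: r0=12<<2=48
after MUL r7, r1, r1: r7=(-4)*(-4)=16
after OR r7, r0, r4: r7=48|(-9)=-9
CMP r4, r7  (cmp -9,-9)
BGE body: taken
after SUB r1, r1, r4: r1=(-4)-(-9)=5
halt.

48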